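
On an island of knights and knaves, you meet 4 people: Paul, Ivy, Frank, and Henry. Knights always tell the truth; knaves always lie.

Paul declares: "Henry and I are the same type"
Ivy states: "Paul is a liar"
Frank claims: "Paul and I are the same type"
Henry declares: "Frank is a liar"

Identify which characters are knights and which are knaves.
Paul is a knight.
Ivy is a knave.
Frank is a knave.
Henry is a knight.

Verification:
- Paul (knight) says "Henry and I are the same type" - this is TRUE because Paul is a knight and Henry is a knight.
- Ivy (knave) says "Paul is a liar" - this is FALSE (a lie) because Paul is a knight.
- Frank (knave) says "Paul and I are the same type" - this is FALSE (a lie) because Frank is a knave and Paul is a knight.
- Henry (knight) says "Frank is a liar" - this is TRUE because Frank is a knave.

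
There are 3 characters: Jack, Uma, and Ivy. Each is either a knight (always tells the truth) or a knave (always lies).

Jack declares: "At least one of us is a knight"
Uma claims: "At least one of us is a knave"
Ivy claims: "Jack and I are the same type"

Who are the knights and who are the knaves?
Jack is a knight.
Uma is a knight.
Ivy is a knave.

Verification:
- Jack (knight) says "At least one of us is a knight" - this is TRUE because Jack and Uma are knights.
- Uma (knight) says "At least one of us is a knave" - this is TRUE because Ivy is a knave.
- Ivy (knave) says "Jack and I are the same type" - this is FALSE (a lie) because Ivy is a knave and Jack is a knight.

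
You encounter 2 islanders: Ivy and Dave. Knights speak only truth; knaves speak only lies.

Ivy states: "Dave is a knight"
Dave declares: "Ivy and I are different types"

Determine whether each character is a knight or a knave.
Ivy is a knave.
Dave is a knave.

Verification:
- Ivy (knave) says "Dave is a knight" - this is FALSE (a lie) because Dave is a knave.
- Dave (knave) says "Ivy and I are different types" - this is FALSE (a lie) because Dave is a knave and Ivy is a knave.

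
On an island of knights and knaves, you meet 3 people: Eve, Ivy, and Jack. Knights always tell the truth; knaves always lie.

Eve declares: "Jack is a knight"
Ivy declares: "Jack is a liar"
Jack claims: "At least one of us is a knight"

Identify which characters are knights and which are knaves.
Eve is a knight.
Ivy is a knave.
Jack is a knight.

Verification:
- Eve (knight) says "Jack is a knight" - this is TRUE because Jack is a knight.
- Ivy (knave) says "Jack is a liar" - this is FALSE (a lie) because Jack is a knight.
- Jack (knight) says "At least one of us is a knight" - this is TRUE because Eve and Jack are knights.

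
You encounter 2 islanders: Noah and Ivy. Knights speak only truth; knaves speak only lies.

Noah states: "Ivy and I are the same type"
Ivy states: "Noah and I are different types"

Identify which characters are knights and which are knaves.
Noah is a knave.
Ivy is a knight.

Verification:
- Noah (knave) says "Ivy and I are the same type" - this is FALSE (a lie) because Noah is a knave and Ivy is a knight.
- Ivy (knight) says "Noah and I are different types" - this is TRUE because Ivy is a knight and Noah is a knave.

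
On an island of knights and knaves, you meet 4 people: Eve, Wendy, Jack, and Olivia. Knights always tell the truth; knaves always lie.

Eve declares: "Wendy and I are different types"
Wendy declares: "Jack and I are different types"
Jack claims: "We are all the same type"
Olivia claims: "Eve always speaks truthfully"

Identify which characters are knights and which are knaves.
Eve is a knight.
Wendy is a knave.
Jack is a knave.
Olivia is a knight.

Verification:
- Eve (knight) says "Wendy and I are different types" - this is TRUE because Eve is a knight and Wendy is a knave.
- Wendy (knave) says "Jack and I are different types" - this is FALSE (a lie) because Wendy is a knave and Jack is a knave.
- Jack (knave) says "We are all the same type" - this is FALSE (a lie) because Eve and Olivia are knights and Wendy and Jack are knaves.
- Olivia (knight) says "Eve always speaks truthfully" - this is TRUE because Eve is a knight.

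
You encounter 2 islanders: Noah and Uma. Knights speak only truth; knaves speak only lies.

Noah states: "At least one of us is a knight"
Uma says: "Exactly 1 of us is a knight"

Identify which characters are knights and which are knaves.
Noah is a knave.
Uma is a knave.

Verification:
- Noah (knave) says "At least one of us is a knight" - this is FALSE (a lie) because no one is a knight.
- Uma (knave) says "Exactly 1 of us is a knight" - this is FALSE (a lie) because there are 0 knights.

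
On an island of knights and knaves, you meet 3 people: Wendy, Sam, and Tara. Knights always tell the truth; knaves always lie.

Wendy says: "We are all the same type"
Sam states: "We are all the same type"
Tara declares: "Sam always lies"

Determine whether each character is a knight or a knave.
Wendy is a knave.
Sam is a knave.
Tara is a knight.

Verification:
- Wendy (knave) says "We are all the same type" - this is FALSE (a lie) because Tara is a knight and Wendy and Sam are knaves.
- Sam (knave) says "We are all the same type" - this is FALSE (a lie) because Tara is a knight and Wendy and Sam are knaves.
- Tara (knight) says "Sam always lies" - this is TRUE because Sam is a knave.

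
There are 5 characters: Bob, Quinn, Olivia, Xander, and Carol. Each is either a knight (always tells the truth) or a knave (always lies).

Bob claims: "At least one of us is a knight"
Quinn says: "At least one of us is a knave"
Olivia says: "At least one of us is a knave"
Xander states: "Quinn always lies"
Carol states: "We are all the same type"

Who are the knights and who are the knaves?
Bob is a knight.
Quinn is a knight.
Olivia is a knight.
Xander is a knave.
Carol is a knave.

Verification:
- Bob (knight) says "At least one of us is a knight" - this is TRUE because Bob, Quinn, and Olivia are knights.
- Quinn (knight) says "At least one of us is a knave" - this is TRUE because Xander and Carol are knaves.
- Olivia (knight) says "At least one of us is a knave" - this is TRUE because Xander and Carol are knaves.
- Xander (knave) says "Quinn always lies" - this is FALSE (a lie) because Quinn is a knight.
- Carol (knave) says "We are all the same type" - this is FALSE (a lie) because Bob, Quinn, and Olivia are knights and Xander and Carol are knaves.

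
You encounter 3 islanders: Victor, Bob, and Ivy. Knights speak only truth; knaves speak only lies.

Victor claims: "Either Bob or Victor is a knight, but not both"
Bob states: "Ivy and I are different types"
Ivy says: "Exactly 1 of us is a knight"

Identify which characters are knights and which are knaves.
Victor is a knave.
Bob is a knave.
Ivy is a knave.

Verification:
- Victor (knave) says "Either Bob or Victor is a knight, but not both" - this is FALSE (a lie) because Bob is a knave and Victor is a knave.
- Bob (knave) says "Ivy and I are different types" - this is FALSE (a lie) because Bob is a knave and Ivy is a knave.
- Ivy (knave) says "Exactly 1 of us is a knight" - this is FALSE (a lie) because there are 0 knights.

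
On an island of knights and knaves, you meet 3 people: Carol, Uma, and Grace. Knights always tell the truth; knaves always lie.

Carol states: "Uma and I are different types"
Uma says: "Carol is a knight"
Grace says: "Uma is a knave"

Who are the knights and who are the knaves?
Carol is a knave.
Uma is a knave.
Grace is a knight.

Verification:
- Carol (knave) says "Uma and I are different types" - this is FALSE (a lie) because Carol is a knave and Uma is a knave.
- Uma (knave) says "Carol is a knight" - this is FALSE (a lie) because Carol is a knave.
- Grace (knight) says "Uma is a knave" - this is TRUE because Uma is a knave.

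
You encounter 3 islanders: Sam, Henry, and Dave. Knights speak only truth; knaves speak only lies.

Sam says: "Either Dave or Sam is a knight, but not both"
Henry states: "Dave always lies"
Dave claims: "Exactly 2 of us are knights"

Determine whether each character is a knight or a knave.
Sam is a knave.
Henry is a knight.
Dave is a knave.

Verification:
- Sam (knave) says "Either Dave or Sam is a knight, but not both" - this is FALSE (a lie) because Dave is a knave and Sam is a knave.
- Henry (knight) says "Dave always lies" - this is TRUE because Dave is a knave.
- Dave (knave) says "Exactly 2 of us are knights" - this is FALSE (a lie) because there are 1 knights.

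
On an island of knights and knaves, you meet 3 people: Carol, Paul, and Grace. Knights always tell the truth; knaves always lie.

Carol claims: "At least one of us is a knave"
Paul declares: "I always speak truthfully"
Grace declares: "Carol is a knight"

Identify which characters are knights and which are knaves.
Carol is a knight.
Paul is a knave.
Grace is a knight.

Verification:
- Carol (knight) says "At least one of us is a knave" - this is TRUE because Paul is a knave.
- Paul (knave) says "I always speak truthfully" - this is FALSE (a lie) because Paul is a knave.
- Grace (knight) says "Carol is a knight" - this is TRUE because Carol is a knight.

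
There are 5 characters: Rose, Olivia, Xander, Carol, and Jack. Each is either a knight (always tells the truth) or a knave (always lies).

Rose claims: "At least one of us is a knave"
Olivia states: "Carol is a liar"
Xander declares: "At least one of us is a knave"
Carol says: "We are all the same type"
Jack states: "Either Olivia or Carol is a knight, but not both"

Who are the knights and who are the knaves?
Rose is a knight.
Olivia is a knight.
Xander is a knight.
Carol is a knave.
Jack is a knight.

Verification:
- Rose (knight) says "At least one of us is a knave" - this is TRUE because Carol is a knave.
- Olivia (knight) says "Carol is a liar" - this is TRUE because Carol is a knave.
- Xander (knight) says "At least one of us is a knave" - this is TRUE because Carol is a knave.
- Carol (knave) says "We are all the same type" - this is FALSE (a lie) because Rose, Olivia, Xander, and Jack are knights and Carol is a knave.
- Jack (knight) says "Either Olivia or Carol is a knight, but not both" - this is TRUE because Olivia is a knight and Carol is a knave.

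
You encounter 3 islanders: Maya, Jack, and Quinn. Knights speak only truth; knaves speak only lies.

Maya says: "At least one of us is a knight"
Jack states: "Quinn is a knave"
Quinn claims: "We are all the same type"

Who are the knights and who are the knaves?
Maya is a knight.
Jack is a knight.
Quinn is a knave.

Verification:
- Maya (knight) says "At least one of us is a knight" - this is TRUE because Maya and Jack are knights.
- Jack (knight) says "Quinn is a knave" - this is TRUE because Quinn is a knave.
- Quinn (knave) says "We are all the same type" - this is FALSE (a lie) because Maya and Jack are knights and Quinn is a knave.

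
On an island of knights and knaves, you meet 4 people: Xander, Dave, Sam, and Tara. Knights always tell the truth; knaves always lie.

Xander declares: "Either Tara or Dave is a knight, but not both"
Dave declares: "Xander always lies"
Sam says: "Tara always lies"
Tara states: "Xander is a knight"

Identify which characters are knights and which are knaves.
Xander is a knight.
Dave is a knave.
Sam is a knave.
Tara is a knight.

Verification:
- Xander (knight) says "Either Tara or Dave is a knight, but not both" - this is TRUE because Tara is a knight and Dave is a knave.
- Dave (knave) says "Xander always lies" - this is FALSE (a lie) because Xander is a knight.
- Sam (knave) says "Tara always lies" - this is FALSE (a lie) because Tara is a knight.
- Tara (knight) says "Xander is a knight" - this is TRUE because Xander is a knight.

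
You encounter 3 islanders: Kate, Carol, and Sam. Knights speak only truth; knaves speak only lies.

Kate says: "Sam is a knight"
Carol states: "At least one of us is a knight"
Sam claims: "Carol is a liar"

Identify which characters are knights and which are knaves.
Kate is a knave.
Carol is a knight.
Sam is a knave.

Verification:
- Kate (knave) says "Sam is a knight" - this is FALSE (a lie) because Sam is a knave.
- Carol (knight) says "At least one of us is a knight" - this is TRUE because Carol is a knight.
- Sam (knave) says "Carol is a liar" - this is FALSE (a lie) because Carol is a knight.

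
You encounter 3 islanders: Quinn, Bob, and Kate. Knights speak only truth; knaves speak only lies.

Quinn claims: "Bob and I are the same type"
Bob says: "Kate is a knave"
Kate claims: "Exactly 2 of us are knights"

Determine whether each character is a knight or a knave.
Quinn is a knave.
Bob is a knight.
Kate is a knave.

Verification:
- Quinn (knave) says "Bob and I are the same type" - this is FALSE (a lie) because Quinn is a knave and Bob is a knight.
- Bob (knight) says "Kate is a knave" - this is TRUE because Kate is a knave.
- Kate (knave) says "Exactly 2 of us are knights" - this is FALSE (a lie) because there are 1 knights.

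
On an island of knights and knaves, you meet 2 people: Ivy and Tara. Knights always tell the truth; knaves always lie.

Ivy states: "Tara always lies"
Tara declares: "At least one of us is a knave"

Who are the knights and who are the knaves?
Ivy is a knave.
Tara is a knight.

Verification:
- Ivy (knave) says "Tara always lies" - this is FALSE (a lie) because Tara is a knight.
- Tara (knight) says "At least one of us is a knave" - this is TRUE because Ivy is a knave.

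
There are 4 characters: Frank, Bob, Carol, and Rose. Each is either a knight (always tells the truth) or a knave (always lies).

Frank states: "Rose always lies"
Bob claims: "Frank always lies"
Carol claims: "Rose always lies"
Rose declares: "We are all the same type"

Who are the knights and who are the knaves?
Frank is a knight.
Bob is a knave.
Carol is a knight.
Rose is a knave.

Verification:
- Frank (knight) says "Rose always lies" - this is TRUE because Rose is a knave.
- Bob (knave) says "Frank always lies" - this is FALSE (a lie) because Frank is a knight.
- Carol (knight) says "Rose always lies" - this is TRUE because Rose is a knave.
- Rose (knave) says "We are all the same type" - this is FALSE (a lie) because Frank and Carol are knights and Bob and Rose are knaves.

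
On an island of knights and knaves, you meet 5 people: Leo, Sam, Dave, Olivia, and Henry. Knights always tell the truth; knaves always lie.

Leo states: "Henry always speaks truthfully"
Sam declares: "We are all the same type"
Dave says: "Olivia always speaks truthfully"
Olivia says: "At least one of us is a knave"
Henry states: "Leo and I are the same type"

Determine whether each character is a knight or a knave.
Leo is a knight.
Sam is a knave.
Dave is a knight.
Olivia is a knight.
Henry is a knight.

Verification:
- Leo (knight) says "Henry always speaks truthfully" - this is TRUE because Henry is a knight.
- Sam (knave) says "We are all the same type" - this is FALSE (a lie) because Leo, Dave, Olivia, and Henry are knights and Sam is a knave.
- Dave (knight) says "Olivia always speaks truthfully" - this is TRUE because Olivia is a knight.
- Olivia (knight) says "At least one of us is a knave" - this is TRUE because Sam is a knave.
- Henry (knight) says "Leo and I are the same type" - this is TRUE because Henry is a knight and Leo is a knight.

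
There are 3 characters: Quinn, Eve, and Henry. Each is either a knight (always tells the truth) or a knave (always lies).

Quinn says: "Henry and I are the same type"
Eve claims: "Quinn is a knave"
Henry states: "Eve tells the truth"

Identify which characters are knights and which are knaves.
Quinn is a knave.
Eve is a knight.
Henry is a knight.

Verification:
- Quinn (knave) says "Henry and I are the same type" - this is FALSE (a lie) because Quinn is a knave and Henry is a knight.
- Eve (knight) says "Quinn is a knave" - this is TRUE because Quinn is a knave.
- Henry (knight) says "Eve tells the truth" - this is TRUE because Eve is a knight.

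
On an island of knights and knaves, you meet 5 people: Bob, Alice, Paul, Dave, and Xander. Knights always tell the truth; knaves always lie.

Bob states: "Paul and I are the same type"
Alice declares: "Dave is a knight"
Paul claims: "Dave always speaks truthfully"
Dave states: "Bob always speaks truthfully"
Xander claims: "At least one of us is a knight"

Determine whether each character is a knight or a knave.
Bob is a knight.
Alice is a knight.
Paul is a knight.
Dave is a knight.
Xander is a knight.

Verification:
- Bob (knight) says "Paul and I are the same type" - this is TRUE because Bob is a knight and Paul is a knight.
- Alice (knight) says "Dave is a knight" - this is TRUE because Dave is a knight.
- Paul (knight) says "Dave always speaks truthfully" - this is TRUE because Dave is a knight.
- Dave (knight) says "Bob always speaks truthfully" - this is TRUE because Bob is a knight.
- Xander (knight) says "At least one of us is a knight" - this is TRUE because Bob, Alice, Paul, Dave, and Xander are knights.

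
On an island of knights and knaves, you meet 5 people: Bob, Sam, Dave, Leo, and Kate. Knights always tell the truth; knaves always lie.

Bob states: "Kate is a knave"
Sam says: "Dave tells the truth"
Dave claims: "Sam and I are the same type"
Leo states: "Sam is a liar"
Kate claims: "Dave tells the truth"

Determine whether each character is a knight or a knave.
Bob is a knave.
Sam is a knight.
Dave is a knight.
Leo is a knave.
Kate is a knight.

Verification:
- Bob (knave) says "Kate is a knave" - this is FALSE (a lie) because Kate is a knight.
- Sam (knight) says "Dave tells the truth" - this is TRUE because Dave is a knight.
- Dave (knight) says "Sam and I are the same type" - this is TRUE because Dave is a knight and Sam is a knight.
- Leo (knave) says "Sam is a liar" - this is FALSE (a lie) because Sam is a knight.
- Kate (knight) says "Dave tells the truth" - this is TRUE because Dave is a knight.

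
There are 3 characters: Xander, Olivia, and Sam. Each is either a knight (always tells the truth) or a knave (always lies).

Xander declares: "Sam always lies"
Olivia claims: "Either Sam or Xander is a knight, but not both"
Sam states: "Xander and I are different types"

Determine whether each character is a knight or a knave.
Xander is a knave.
Olivia is a knight.
Sam is a knight.

Verification:
- Xander (knave) says "Sam always lies" - this is FALSE (a lie) because Sam is a knight.
- Olivia (knight) says "Either Sam or Xander is a knight, but not both" - this is TRUE because Sam is a knight and Xander is a knave.
- Sam (knight) says "Xander and I are different types" - this is TRUE because Sam is a knight and Xander is a knave.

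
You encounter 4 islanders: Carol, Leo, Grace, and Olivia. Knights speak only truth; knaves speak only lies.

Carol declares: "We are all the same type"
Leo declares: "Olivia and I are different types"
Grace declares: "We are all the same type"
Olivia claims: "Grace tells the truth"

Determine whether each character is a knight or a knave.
Carol is a knave.
Leo is a knight.
Grace is a knave.
Olivia is a knave.

Verification:
- Carol (knave) says "We are all the same type" - this is FALSE (a lie) because Leo is a knight and Carol, Grace, and Olivia are knaves.
- Leo (knight) says "Olivia and I are different types" - this is TRUE because Leo is a knight and Olivia is a knave.
- Grace (knave) says "We are all the same type" - this is FALSE (a lie) because Leo is a knight and Carol, Grace, and Olivia are knaves.
- Olivia (knave) says "Grace tells the truth" - this is FALSE (a lie) because Grace is a knave.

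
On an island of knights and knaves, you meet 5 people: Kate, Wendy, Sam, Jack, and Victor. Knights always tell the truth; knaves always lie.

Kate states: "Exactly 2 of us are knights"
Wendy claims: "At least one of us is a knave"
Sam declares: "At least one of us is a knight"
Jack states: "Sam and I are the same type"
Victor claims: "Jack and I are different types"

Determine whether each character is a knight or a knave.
Kate is a knave.
Wendy is a knight.
Sam is a knight.
Jack is a knave.
Victor is a knight.

Verification:
- Kate (knave) says "Exactly 2 of us are knights" - this is FALSE (a lie) because there are 3 knights.
- Wendy (knight) says "At least one of us is a knave" - this is TRUE because Kate and Jack are knaves.
- Sam (knight) says "At least one of us is a knight" - this is TRUE because Wendy, Sam, and Victor are knights.
- Jack (knave) says "Sam and I are the same type" - this is FALSE (a lie) because Jack is a knave and Sam is a knight.
- Victor (knight) says "Jack and I are different types" - this is TRUE because Victor is a knight and Jack is a knave.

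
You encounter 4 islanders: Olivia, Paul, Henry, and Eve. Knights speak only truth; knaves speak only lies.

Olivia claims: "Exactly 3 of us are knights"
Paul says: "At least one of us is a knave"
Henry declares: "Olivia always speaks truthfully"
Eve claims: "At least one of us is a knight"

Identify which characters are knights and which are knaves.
Olivia is a knave.
Paul is a knight.
Henry is a knave.
Eve is a knight.

Verification:
- Olivia (knave) says "Exactly 3 of us are knights" - this is FALSE (a lie) because there are 2 knights.
- Paul (knight) says "At least one of us is a knave" - this is TRUE because Olivia and Henry are knaves.
- Henry (knave) says "Olivia always speaks truthfully" - this is FALSE (a lie) because Olivia is a knave.
- Eve (knight) says "At least one of us is a knight" - this is TRUE because Paul and Eve are knights.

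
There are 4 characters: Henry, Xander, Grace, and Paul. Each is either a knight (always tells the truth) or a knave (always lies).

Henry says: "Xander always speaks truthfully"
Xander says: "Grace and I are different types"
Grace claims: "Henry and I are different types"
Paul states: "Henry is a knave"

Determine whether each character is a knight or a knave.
Henry is a knave.
Xander is a knave.
Grace is a knave.
Paul is a knight.

Verification:
- Henry (knave) says "Xander always speaks truthfully" - this is FALSE (a lie) because Xander is a knave.
- Xander (knave) says "Grace and I are different types" - this is FALSE (a lie) because Xander is a knave and Grace is a knave.
- Grace (knave) says "Henry and I are different types" - this is FALSE (a lie) because Grace is a knave and Henry is a knave.
- Paul (knight) says "Henry is a knave" - this is TRUE because Henry is a knave.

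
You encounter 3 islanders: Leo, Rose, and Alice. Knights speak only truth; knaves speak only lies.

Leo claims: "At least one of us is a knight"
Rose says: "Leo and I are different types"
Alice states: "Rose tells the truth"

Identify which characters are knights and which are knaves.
Leo is a knave.
Rose is a knave.
Alice is a knave.

Verification:
- Leo (knave) says "At least one of us is a knight" - this is FALSE (a lie) because no one is a knight.
- Rose (knave) says "Leo and I are different types" - this is FALSE (a lie) because Rose is a knave and Leo is a knave.
- Alice (knave) says "Rose tells the truth" - this is FALSE (a lie) because Rose is a knave.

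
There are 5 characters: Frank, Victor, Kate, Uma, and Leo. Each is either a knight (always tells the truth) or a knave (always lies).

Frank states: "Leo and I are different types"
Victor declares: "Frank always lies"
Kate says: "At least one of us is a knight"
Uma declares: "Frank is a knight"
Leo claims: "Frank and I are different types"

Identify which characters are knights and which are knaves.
Frank is a knave.
Victor is a knight.
Kate is a knight.
Uma is a knave.
Leo is a knave.

Verification:
- Frank (knave) says "Leo and I are different types" - this is FALSE (a lie) because Frank is a knave and Leo is a knave.
- Victor (knight) says "Frank always lies" - this is TRUE because Frank is a knave.
- Kate (knight) says "At least one of us is a knight" - this is TRUE because Victor and Kate are knights.
- Uma (knave) says "Frank is a knight" - this is FALSE (a lie) because Frank is a knave.
- Leo (knave) says "Frank and I are different types" - this is FALSE (a lie) because Leo is a knave and Frank is a knave.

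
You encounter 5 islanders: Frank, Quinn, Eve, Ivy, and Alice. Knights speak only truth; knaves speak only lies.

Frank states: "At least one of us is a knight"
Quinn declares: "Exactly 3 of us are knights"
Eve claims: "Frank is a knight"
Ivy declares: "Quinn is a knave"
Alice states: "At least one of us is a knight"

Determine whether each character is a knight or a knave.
Frank is a knight.
Quinn is a knave.
Eve is a knight.
Ivy is a knight.
Alice is a knight.

Verification:
- Frank (knight) says "At least one of us is a knight" - this is TRUE because Frank, Eve, Ivy, and Alice are knights.
- Quinn (knave) says "Exactly 3 of us are knights" - this is FALSE (a lie) because there are 4 knights.
- Eve (knight) says "Frank is a knight" - this is TRUE because Frank is a knight.
- Ivy (knight) says "Quinn is a knave" - this is TRUE because Quinn is a knave.
- Alice (knight) says "At least one of us is a knight" - this is TRUE because Frank, Eve, Ivy, and Alice are knights.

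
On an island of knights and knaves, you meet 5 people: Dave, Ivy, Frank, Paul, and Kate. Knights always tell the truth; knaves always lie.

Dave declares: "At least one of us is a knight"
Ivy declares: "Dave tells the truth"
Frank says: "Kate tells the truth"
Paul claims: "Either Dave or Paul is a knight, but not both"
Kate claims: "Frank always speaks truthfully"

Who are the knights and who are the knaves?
Dave is a knave.
Ivy is a knave.
Frank is a knave.
Paul is a knave.
Kate is a knave.

Verification:
- Dave (knave) says "At least one of us is a knight" - this is FALSE (a lie) because no one is a knight.
- Ivy (knave) says "Dave tells the truth" - this is FALSE (a lie) because Dave is a knave.
- Frank (knave) says "Kate tells the truth" - this is FALSE (a lie) because Kate is a knave.
- Paul (knave) says "Either Dave or Paul is a knight, but not both" - this is FALSE (a lie) because Dave is a knave and Paul is a knave.
- Kate (knave) says "Frank always speaks truthfully" - this is FALSE (a lie) because Frank is a knave.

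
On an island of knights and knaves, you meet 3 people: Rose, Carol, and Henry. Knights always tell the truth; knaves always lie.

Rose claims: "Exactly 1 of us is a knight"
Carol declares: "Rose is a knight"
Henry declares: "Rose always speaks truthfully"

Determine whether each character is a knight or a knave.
Rose is a knave.
Carol is a knave.
Henry is a knave.

Verification:
- Rose (knave) says "Exactly 1 of us is a knight" - this is FALSE (a lie) because there are 0 knights.
- Carol (knave) says "Rose is a knight" - this is FALSE (a lie) because Rose is a knave.
- Henry (knave) says "Rose always speaks truthfully" - this is FALSE (a lie) because Rose is a knave.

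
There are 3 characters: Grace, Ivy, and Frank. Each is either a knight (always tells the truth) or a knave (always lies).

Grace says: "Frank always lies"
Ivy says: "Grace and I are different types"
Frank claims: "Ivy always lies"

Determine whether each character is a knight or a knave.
Grace is a knave.
Ivy is a knave.
Frank is a knight.

Verification:
- Grace (knave) says "Frank always lies" - this is FALSE (a lie) because Frank is a knight.
- Ivy (knave) says "Grace and I are different types" - this is FALSE (a lie) because Ivy is a knave and Grace is a knave.
- Frank (knight) says "Ivy always lies" - this is TRUE because Ivy is a knave.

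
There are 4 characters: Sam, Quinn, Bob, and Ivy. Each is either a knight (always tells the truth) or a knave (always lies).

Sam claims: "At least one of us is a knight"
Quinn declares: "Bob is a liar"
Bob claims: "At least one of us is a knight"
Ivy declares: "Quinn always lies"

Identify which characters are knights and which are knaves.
Sam is a knight.
Quinn is a knave.
Bob is a knight.
Ivy is a knight.

Verification:
- Sam (knight) says "At least one of us is a knight" - this is TRUE because Sam, Bob, and Ivy are knights.
- Quinn (knave) says "Bob is a liar" - this is FALSE (a lie) because Bob is a knight.
- Bob (knight) says "At least one of us is a knight" - this is TRUE because Sam, Bob, and Ivy are knights.
- Ivy (knight) says "Quinn always lies" - this is TRUE because Quinn is a knave.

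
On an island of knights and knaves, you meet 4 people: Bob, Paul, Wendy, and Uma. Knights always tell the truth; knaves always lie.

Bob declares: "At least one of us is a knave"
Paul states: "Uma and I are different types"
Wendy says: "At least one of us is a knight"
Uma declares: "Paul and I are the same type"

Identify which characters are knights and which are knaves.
Bob is a knight.
Paul is a knight.
Wendy is a knight.
Uma is a knave.

Verification:
- Bob (knight) says "At least one of us is a knave" - this is TRUE because Uma is a knave.
- Paul (knight) says "Uma and I are different types" - this is TRUE because Paul is a knight and Uma is a knave.
- Wendy (knight) says "At least one of us is a knight" - this is TRUE because Bob, Paul, and Wendy are knights.
- Uma (knave) says "Paul and I are the same type" - this is FALSE (a lie) because Uma is a knave and Paul is a knight.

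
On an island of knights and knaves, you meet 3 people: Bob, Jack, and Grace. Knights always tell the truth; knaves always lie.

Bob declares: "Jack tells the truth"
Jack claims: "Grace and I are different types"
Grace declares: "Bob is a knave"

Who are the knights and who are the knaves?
Bob is a knight.
Jack is a knight.
Grace is a knave.

Verification:
- Bob (knight) says "Jack tells the truth" - this is TRUE because Jack is a knight.
- Jack (knight) says "Grace and I are different types" - this is TRUE because Jack is a knight and Grace is a knave.
- Grace (knave) says "Bob is a knave" - this is FALSE (a lie) because Bob is a knight.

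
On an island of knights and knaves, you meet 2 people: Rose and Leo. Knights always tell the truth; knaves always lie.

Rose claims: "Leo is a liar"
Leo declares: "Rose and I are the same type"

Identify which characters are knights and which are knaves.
Rose is a knight.
Leo is a knave.

Verification:
- Rose (knight) says "Leo is a liar" - this is TRUE because Leo is a knave.
- Leo (knave) says "Rose and I are the same type" - this is FALSE (a lie) because Leo is a knave and Rose is a knight.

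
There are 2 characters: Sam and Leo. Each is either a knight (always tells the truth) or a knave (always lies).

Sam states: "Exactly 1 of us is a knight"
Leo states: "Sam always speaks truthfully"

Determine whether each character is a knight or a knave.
Sam is a knave.
Leo is a knave.

Verification:
- Sam (knave) says "Exactly 1 of us is a knight" - this is FALSE (a lie) because there are 0 knights.
- Leo (knave) says "Sam always speaks truthfully" - this is FALSE (a lie) because Sam is a knave.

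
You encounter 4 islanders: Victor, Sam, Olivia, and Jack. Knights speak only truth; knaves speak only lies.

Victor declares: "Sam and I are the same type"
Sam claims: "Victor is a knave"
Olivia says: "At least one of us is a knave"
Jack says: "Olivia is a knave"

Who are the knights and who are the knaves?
Victor is a knave.
Sam is a knight.
Olivia is a knight.
Jack is a knave.

Verification:
- Victor (knave) says "Sam and I are the same type" - this is FALSE (a lie) because Victor is a knave and Sam is a knight.
- Sam (knight) says "Victor is a knave" - this is TRUE because Victor is a knave.
- Olivia (knight) says "At least one of us is a knave" - this is TRUE because Victor and Jack are knaves.
- Jack (knave) says "Olivia is a knave" - this is FALSE (a lie) because Olivia is a knight.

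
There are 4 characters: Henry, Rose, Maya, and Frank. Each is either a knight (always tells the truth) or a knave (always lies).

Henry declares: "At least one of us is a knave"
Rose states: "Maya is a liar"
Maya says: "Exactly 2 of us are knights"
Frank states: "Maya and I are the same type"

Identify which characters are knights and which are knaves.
Henry is a knight.
Rose is a knave.
Maya is a knight.
Frank is a knave.

Verification:
- Henry (knight) says "At least one of us is a knave" - this is TRUE because Rose and Frank are knaves.
- Rose (knave) says "Maya is a liar" - this is FALSE (a lie) because Maya is a knight.
- Maya (knight) says "Exactly 2 of us are knights" - this is TRUE because there are 2 knights.
- Frank (knave) says "Maya and I are the same type" - this is FALSE (a lie) because Frank is a knave and Maya is a knight.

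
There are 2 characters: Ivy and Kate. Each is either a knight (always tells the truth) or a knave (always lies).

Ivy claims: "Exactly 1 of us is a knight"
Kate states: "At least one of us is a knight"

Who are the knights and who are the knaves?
Ivy is a knave.
Kate is a knave.

Verification:
- Ivy (knave) says "Exactly 1 of us is a knight" - this is FALSE (a lie) because there are 0 knights.
- Kate (knave) says "At least one of us is a knight" - this is FALSE (a lie) because no one is a knight.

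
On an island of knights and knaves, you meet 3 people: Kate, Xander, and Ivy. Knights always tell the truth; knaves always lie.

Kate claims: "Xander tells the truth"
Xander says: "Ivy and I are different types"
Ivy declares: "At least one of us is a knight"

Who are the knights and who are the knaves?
Kate is a knave.
Xander is a knave.
Ivy is a knave.

Verification:
- Kate (knave) says "Xander tells the truth" - this is FALSE (a lie) because Xander is a knave.
- Xander (knave) says "Ivy and I are different types" - this is FALSE (a lie) because Xander is a knave and Ivy is a knave.
- Ivy (knave) says "At least one of us is a knight" - this is FALSE (a lie) because no one is a knight.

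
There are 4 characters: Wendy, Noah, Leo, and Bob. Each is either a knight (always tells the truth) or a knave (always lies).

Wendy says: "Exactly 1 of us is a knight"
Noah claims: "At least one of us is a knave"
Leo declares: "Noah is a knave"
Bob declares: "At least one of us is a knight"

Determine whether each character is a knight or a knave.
Wendy is a knave.
Noah is a knight.
Leo is a knave.
Bob is a knight.

Verification:
- Wendy (knave) says "Exactly 1 of us is a knight" - this is FALSE (a lie) because there are 2 knights.
- Noah (knight) says "At least one of us is a knave" - this is TRUE because Wendy and Leo are knaves.
- Leo (knave) says "Noah is a knave" - this is FALSE (a lie) because Noah is a knight.
- Bob (knight) says "At least one of us is a knight" - this is TRUE because Noah and Bob are knights.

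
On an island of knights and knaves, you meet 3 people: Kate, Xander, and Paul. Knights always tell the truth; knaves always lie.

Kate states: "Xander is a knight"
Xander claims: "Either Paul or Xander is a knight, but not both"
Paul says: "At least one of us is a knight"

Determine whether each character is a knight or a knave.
Kate is a knave.
Xander is a knave.
Paul is a knave.

Verification:
- Kate (knave) says "Xander is a knight" - this is FALSE (a lie) because Xander is a knave.
- Xander (knave) says "Either Paul or Xander is a knight, but not both" - this is FALSE (a lie) because Paul is a knave and Xander is a knave.
- Paul (knave) says "At least one of us is a knight" - this is FALSE (a lie) because no one is a knight.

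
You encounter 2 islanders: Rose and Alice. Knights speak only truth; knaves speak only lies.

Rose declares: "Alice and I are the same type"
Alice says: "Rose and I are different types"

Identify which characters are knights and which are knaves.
Rose is a knave.
Alice is a knight.

Verification:
- Rose (knave) says "Alice and I are the same type" - this is FALSE (a lie) because Rose is a knave and Alice is a knight.
- Alice (knight) says "Rose and I are different types" - this is TRUE because Alice is a knight and Rose is a knave.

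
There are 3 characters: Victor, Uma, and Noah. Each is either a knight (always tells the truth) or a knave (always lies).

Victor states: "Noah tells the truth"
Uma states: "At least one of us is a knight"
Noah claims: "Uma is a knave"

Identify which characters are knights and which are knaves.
Victor is a knave.
Uma is a knight.
Noah is a knave.

Verification:
- Victor (knave) says "Noah tells the truth" - this is FALSE (a lie) because Noah is a knave.
- Uma (knight) says "At least one of us is a knight" - this is TRUE because Uma is a knight.
- Noah (knave) says "Uma is a knave" - this is FALSE (a lie) because Uma is a knight.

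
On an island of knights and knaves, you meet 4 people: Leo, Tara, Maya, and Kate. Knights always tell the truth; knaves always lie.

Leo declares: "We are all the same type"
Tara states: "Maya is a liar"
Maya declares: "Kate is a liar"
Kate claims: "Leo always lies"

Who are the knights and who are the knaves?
Leo is a knave.
Tara is a knight.
Maya is a knave.
Kate is a knight.

Verification:
- Leo (knave) says "We are all the same type" - this is FALSE (a lie) because Tara and Kate are knights and Leo and Maya are knaves.
- Tara (knight) says "Maya is a liar" - this is TRUE because Maya is a knave.
- Maya (knave) says "Kate is a liar" - this is FALSE (a lie) because Kate is a knight.
- Kate (knight) says "Leo always lies" - this is TRUE because Leo is a knave.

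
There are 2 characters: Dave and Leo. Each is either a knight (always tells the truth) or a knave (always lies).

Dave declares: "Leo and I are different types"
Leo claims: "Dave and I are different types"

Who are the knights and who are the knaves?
Dave is a knave.
Leo is a knave.

Verification:
- Dave (knave) says "Leo and I are different types" - this is FALSE (a lie) because Dave is a knave and Leo is a knave.
- Leo (knave) says "Dave and I are different types" - this is FALSE (a lie) because Leo is a knave and Dave is a knave.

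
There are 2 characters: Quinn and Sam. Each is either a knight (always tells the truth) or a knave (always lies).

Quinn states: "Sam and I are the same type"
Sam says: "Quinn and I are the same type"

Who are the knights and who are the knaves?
Quinn is a knight.
Sam is a knight.

Verification:
- Quinn (knight) says "Sam and I are the same type" - this is TRUE because Quinn is a knight and Sam is a knight.
- Sam (knight) says "Quinn and I are the same type" - this is TRUE because Sam is a knight and Quinn is a knight.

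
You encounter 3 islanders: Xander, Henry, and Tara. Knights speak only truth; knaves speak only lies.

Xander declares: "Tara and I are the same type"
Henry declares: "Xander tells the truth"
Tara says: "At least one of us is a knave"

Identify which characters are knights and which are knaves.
Xander is a knave.
Henry is a knave.
Tara is a knight.

Verification:
- Xander (knave) says "Tara and I are the same type" - this is FALSE (a lie) because Xander is a knave and Tara is a knight.
- Henry (knave) says "Xander tells the truth" - this is FALSE (a lie) because Xander is a knave.
- Tara (knight) says "At least one of us is a knave" - this is TRUE because Xander and Henry are knaves.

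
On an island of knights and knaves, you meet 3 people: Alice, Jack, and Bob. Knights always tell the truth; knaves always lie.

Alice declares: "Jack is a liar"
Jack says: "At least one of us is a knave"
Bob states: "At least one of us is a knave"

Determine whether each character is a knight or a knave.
Alice is a knave.
Jack is a knight.
Bob is a knight.

Verification:
- Alice (knave) says "Jack is a liar" - this is FALSE (a lie) because Jack is a knight.
- Jack (knight) says "At least one of us is a knave" - this is TRUE because Alice is a knave.
- Bob (knight) says "At least one of us is a knave" - this is TRUE because Alice is a knave.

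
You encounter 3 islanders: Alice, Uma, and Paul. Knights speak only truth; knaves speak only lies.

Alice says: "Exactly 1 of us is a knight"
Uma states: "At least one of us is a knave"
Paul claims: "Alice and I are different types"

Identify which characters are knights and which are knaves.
Alice is a knave.
Uma is a knight.
Paul is a knight.

Verification:
- Alice (knave) says "Exactly 1 of us is a knight" - this is FALSE (a lie) because there are 2 knights.
- Uma (knight) says "At least one of us is a knave" - this is TRUE because Alice is a knave.
- Paul (knight) says "Alice and I are different types" - this is TRUE because Paul is a knight and Alice is a knave.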